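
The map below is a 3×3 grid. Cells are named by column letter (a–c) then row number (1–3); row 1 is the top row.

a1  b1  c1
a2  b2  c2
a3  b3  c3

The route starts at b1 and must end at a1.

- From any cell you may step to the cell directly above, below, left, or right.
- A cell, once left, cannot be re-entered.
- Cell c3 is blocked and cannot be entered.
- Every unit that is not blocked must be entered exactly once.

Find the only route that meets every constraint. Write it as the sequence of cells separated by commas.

Need to visit all 8 open cells exactly once, starting at b1 and ending at a1.
Cell c2 has only two open neighbours (c1 and b2), so the path must pass straight through it: one of those is the cell it's entered from and the other is where it exits.
Route from b1: right to c1, down to c2, left to b2, down to b3, left to a3, 2× up (reaching a1) — 7 moves in all.
Check: all 8 open cells covered.

b1, c1, c2, b2, b3, a3, a2, a1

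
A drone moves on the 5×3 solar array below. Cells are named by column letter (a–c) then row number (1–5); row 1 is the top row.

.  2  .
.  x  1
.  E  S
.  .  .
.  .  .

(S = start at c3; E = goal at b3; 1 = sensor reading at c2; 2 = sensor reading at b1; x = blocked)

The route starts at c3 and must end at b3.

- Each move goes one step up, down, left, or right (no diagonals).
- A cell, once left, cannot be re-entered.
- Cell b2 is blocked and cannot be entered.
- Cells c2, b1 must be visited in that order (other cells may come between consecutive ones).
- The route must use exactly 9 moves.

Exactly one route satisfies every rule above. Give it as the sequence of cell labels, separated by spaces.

The waypoints must appear in the order c2, b1, with no cell reused.
Route from c3: up 2 to c1, left 2 to a1, down 3 to a4, right 1 to b4, up 1 to b3 — 9 moves in all.
Check: order respected (1 at step 1, 2 at step 3); 9 moves as required.

c3 c2 c1 b1 a1 a2 a3 a4 b4 b3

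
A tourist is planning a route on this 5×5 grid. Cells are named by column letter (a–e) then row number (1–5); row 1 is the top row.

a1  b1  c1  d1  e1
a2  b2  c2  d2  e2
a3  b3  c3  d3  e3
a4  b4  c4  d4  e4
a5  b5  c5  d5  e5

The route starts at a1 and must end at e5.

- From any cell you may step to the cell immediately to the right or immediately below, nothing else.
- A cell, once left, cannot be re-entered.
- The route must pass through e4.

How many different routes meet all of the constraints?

A right/down-only route from a1 to e5 makes exactly 4 down-moves and 4 right-moves in some order.
With no other constraints that would be C(8,4) = 70 routes.
Split at e4 and multiply the segment counts: a1→e4: 35; e4→e5: 1; product = 35.
That gives 35 routes.

35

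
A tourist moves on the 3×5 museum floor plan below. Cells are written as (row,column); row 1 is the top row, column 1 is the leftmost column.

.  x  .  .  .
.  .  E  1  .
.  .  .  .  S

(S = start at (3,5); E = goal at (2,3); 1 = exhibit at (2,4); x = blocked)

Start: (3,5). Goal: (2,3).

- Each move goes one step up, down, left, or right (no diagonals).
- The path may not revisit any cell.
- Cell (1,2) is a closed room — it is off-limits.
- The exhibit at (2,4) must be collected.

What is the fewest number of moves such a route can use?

Any route passes through (2,4) somewhere between (3,5) and (2,3). Summing Manhattan distances along the two legs ((3,5) → (2,4) → (2,3)) gives a lower bound of 2 + 1 = 3 moves.
A route of 3 moves achieves this: (3,5) → (2,5) → (2,4) → (2,3).
Since 3 matches the lower bound, it is optimal.

3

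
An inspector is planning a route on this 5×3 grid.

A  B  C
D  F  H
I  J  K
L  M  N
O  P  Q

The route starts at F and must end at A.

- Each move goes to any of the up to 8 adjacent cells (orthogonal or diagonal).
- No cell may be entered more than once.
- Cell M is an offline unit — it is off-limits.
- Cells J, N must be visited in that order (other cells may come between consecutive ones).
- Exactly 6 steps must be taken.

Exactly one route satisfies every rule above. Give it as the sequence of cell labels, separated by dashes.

The waypoints must appear in the order J, N, with no cell reused.
Route from F: down to J, down-right to N, 2× up (reaching H), up-left to B, left to A — 6 moves in all.
Check: order respected (J at step 1, N at step 2); 6 moves as required.

F - J - N - K - H - B - A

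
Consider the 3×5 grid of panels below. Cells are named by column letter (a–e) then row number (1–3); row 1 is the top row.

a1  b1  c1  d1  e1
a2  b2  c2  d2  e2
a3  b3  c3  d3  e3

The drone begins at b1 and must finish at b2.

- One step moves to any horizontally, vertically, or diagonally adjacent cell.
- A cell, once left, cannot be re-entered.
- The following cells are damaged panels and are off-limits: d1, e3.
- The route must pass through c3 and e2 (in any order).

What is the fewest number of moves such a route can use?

6

Any route passes through c3 and e2 in some order between b1 and b2. Summing Chebyshev distances along each leg and taking the cheapest ordering (b1 → e2 → c3 → b2) gives a lower bound of 3 + 2 + 1 = 6 moves.
A route of 6 moves achieves this: b1 → c1 → d2 → e2 → d3 → c3 → b2.
Since 6 matches the lower bound, it is optimal.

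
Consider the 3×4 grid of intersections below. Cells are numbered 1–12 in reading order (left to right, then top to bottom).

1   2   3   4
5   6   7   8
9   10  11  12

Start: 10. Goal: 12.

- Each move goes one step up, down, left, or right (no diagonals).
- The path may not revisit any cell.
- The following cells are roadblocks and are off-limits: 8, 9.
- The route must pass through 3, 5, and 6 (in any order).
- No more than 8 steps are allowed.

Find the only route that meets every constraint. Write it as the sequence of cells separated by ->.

The budget equals the shortest possible length, so every move has to be on a shortest route through the required cells.
Route from 10: up to 6, left to 5, up to 1, 2× right (reaching 3), 2× down (reaching 11), right to 12 — 8 moves in all.
Check: all required cells visited; 8 ≤ 8 moves.

10 -> 6 -> 5 -> 1 -> 2 -> 3 -> 7 -> 11 -> 12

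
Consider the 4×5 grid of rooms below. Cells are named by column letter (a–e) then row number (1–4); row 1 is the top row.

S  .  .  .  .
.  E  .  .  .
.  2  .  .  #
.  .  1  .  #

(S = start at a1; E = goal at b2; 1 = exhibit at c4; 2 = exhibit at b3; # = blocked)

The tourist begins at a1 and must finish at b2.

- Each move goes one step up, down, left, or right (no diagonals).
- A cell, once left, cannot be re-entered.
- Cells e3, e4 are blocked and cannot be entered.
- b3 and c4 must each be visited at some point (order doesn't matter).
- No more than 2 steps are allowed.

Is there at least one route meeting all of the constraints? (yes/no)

no

Even ignoring the no-revisit rule, getting from a1 to b2, taking the cheapest ordering a1 → c4 → b3 → b2 needs at least 5 + 2 + 1 = 8 moves (Manhattan distance per leg), which exceeds the 2-move limit.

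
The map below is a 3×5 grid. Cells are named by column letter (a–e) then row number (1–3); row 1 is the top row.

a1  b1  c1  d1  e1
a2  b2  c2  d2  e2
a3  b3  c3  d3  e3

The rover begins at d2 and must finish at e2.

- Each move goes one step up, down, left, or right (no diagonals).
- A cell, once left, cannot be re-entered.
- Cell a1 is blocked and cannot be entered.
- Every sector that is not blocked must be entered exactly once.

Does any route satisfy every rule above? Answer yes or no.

Exhausting the options from d2, every branch either dead-ends against blocked cells, would have to re-enter a cell already used, or reaches the goal with a constraint still unmet.

no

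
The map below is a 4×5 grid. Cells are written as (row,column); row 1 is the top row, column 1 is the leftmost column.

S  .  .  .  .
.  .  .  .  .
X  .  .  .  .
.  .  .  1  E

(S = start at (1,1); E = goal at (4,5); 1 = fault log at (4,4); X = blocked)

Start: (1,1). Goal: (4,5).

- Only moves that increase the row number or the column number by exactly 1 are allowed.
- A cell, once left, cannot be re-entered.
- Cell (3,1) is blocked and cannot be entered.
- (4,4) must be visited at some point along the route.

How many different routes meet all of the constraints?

16

A right/down-only route from (1,1) to (4,5) makes exactly 3 down-moves and 4 right-moves in some order.
With no other constraints that would be C(7,3) = 35 routes.
Split at (4,4) and multiply the segment counts (each segment already excludes blocked cells): (1,1)→(4,4): 16; (4,4)→(4,5): 1; product = 16.
That gives 16 routes.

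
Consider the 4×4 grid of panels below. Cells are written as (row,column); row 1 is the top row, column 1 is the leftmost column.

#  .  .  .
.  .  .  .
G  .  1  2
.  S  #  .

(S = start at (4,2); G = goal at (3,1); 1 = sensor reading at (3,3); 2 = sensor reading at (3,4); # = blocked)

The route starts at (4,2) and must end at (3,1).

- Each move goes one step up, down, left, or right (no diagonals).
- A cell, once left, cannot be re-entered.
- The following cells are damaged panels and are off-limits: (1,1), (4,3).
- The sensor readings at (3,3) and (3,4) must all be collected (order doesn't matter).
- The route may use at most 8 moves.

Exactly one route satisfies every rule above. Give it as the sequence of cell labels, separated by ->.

(4,2) -> (3,2) -> (3,3) -> (3,4) -> (2,4) -> (2,3) -> (2,2) -> (2,1) -> (3,1)

The budget equals the shortest possible length, so every move has to be on a shortest route through the required cells.
Route from (4,2): up 1 to (3,2), right 2 to (3,4), up 1 to (2,4), left 3 to (2,1), down 1 to (3,1) — 8 moves in all.
Check: all required cells visited; 8 ≤ 8 moves.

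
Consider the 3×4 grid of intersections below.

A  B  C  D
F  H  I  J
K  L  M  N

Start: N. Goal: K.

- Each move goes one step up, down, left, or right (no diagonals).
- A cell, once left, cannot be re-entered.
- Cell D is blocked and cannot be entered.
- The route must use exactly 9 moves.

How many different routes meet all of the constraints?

Need simple routes of exactly 9 moves from N to K (Manhattan distance 3, so 3 moves are spent on a detour and 3 undoing it).
Enumerating: N J I C B A F H L K | N J I M L H B A F K | N M I C B A F H L K | N M L H I C B A F K.
That gives 4 routes.

4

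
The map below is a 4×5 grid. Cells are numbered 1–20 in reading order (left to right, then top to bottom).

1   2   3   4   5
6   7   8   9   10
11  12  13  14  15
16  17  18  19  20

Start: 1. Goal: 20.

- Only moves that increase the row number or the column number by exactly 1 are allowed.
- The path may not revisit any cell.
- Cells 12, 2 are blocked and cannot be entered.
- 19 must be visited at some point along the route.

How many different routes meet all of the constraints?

A right/down-only route from 1 to 20 makes exactly 3 down-moves and 4 right-moves in some order.
With no other constraints that would be C(7,3) = 35 routes.
Split at 19 and multiply the segment counts (each segment already excludes blocked cells): 1→19: 4; 19→20: 1; product = 4.
That gives 4 routes.

4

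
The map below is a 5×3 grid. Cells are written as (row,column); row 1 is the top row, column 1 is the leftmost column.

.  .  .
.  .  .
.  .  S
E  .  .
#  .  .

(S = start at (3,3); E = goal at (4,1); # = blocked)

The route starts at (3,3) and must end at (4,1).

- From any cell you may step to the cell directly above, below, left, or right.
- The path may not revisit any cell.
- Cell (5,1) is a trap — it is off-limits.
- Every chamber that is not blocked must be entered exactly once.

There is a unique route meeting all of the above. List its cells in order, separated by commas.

Need to visit all 14 open cells exactly once, starting at (3,3) and ending at (4,1).
Route from (3,3): 2× down (reaching (5,3)), left to (5,2), 3× up (reaching (2,2)), right to (2,3), up to (1,3), 2× left (reaching (1,1)), 3× down (reaching (4,1)) — 13 moves in all.
Check: all 14 open cells covered.

(3,3), (4,3), (5,3), (5,2), (4,2), (3,2), (2,2), (2,3), (1,3), (1,2), (1,1), (2,1), (3,1), (4,1)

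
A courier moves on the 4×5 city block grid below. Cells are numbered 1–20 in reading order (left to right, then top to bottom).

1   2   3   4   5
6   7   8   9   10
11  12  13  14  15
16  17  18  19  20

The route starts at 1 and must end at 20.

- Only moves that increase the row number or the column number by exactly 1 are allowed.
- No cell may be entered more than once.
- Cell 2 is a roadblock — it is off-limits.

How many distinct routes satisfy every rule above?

15

A right/down-only route from 1 to 20 makes exactly 3 down-moves and 4 right-moves in some order.
With no other constraints that would be C(7,3) = 35 routes.
Subtract routes through each blocked cell (inclusion–exclusion for overlaps): − through 2: 20 → 15.
That gives 15 routes.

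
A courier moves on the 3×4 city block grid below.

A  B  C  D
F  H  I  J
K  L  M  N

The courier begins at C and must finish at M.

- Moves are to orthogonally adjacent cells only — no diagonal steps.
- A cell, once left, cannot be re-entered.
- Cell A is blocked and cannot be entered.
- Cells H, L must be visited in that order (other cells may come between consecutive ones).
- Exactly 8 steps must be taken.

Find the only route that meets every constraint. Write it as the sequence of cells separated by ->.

The waypoints must appear in the order H, L, with no cell reused.
Route from C: right 1 to D, down 1 to J, left 3 to F, down 1 to K, right 2 to M — 8 moves in all.
Check: order respected (H at step 4, L at step 7); 8 moves as required.

C -> D -> J -> I -> H -> F -> K -> L -> M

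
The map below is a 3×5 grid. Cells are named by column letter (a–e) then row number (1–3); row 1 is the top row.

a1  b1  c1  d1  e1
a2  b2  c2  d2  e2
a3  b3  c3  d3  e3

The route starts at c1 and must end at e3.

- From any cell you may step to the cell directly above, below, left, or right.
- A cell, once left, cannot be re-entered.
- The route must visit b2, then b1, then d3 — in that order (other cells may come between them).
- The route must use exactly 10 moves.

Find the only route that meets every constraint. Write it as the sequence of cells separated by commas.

The waypoints must appear in the order b2, b1, d3, with no cell reused.
Route from c1: down 1 to c2, left 1 to b2, up 1 to b1, left 1 to a1, down 2 to a3, right 4 to e3 — 10 moves in all.
Check: order respected (b2 at step 2, b1 at step 3, d3 at step 9); 10 moves as required.

c1, c2, b2, b1, a1, a2, a3, b3, c3, d3, e3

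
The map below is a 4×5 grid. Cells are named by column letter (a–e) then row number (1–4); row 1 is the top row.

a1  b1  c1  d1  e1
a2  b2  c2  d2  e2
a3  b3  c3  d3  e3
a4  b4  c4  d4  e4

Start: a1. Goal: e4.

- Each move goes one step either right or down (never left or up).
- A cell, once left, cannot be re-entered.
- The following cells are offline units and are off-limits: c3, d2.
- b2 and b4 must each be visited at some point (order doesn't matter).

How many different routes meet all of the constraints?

2

A right/down-only route from a1 to e4 makes exactly 3 down-moves and 4 right-moves in some order.
With no other constraints that would be C(7,3) = 35 routes.
A monotone route can only reach the required cells in the order b2, b4, so split there and multiply the segment counts (each segment already excludes blocked cells): a1→b2: 2; b2→b4: 1; b4→e4: 1; product = 2.
That gives 2 routes.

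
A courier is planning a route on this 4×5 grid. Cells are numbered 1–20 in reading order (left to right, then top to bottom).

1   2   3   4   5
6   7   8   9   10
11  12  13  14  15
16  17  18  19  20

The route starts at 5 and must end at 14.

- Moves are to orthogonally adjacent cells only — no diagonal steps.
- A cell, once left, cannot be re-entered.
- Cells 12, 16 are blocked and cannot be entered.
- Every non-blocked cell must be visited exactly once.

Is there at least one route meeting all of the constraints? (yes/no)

Cell 11 has only one open neighbour but is neither the start nor the goal, so a Hamiltonian route would have to both enter and leave it through the same neighbour — impossible without revisiting.

no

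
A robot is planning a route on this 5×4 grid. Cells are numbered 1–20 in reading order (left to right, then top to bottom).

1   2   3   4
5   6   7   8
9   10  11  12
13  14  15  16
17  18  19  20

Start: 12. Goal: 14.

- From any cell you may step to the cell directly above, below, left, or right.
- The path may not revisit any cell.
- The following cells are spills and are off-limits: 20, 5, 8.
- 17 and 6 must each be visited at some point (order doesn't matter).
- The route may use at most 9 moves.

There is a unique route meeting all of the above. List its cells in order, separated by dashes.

The 9-move cap with required stops at 17, 6 leaves no slack for detours.
Route from 12: left to 11, up to 7, left to 6, down to 10, left to 9, 2× down (reaching 17), right to 18, up to 14 — 9 moves in all.
Check: all required cells visited; 9 ≤ 9 moves.

12 - 11 - 7 - 6 - 10 - 9 - 13 - 17 - 18 - 14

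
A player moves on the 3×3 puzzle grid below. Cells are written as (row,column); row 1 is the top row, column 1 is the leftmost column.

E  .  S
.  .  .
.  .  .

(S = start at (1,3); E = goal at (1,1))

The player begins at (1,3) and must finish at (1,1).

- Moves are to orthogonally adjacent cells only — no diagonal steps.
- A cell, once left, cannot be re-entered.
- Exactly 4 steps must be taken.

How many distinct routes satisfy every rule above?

Need simple routes of exactly 4 moves from (1,3) to (1,1) (Manhattan distance 2, so 1 moves are spent on a detour and 1 undoing it).
Enumerating: (1,3) (2,3) (2,2) (1,2) (1,1) | (1,3) (2,3) (2,2) (2,1) (1,1) | (1,3) (1,2) (2,2) (2,1) (1,1).
That gives 3 routes.

3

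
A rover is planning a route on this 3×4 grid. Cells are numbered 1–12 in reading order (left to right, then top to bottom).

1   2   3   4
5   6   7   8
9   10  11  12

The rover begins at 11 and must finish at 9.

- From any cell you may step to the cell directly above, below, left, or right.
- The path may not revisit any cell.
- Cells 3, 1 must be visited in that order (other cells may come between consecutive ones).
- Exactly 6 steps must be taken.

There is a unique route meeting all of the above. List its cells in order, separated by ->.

11 -> 7 -> 3 -> 2 -> 1 -> 5 -> 9

The waypoints must appear in the order 3, 1, with no cell reused.
Route from 11: up 2 to 3, left 2 to 1, down 2 to 9 — 6 moves in all.
Check: order respected (3 at step 2, 1 at step 4); 6 moves as required.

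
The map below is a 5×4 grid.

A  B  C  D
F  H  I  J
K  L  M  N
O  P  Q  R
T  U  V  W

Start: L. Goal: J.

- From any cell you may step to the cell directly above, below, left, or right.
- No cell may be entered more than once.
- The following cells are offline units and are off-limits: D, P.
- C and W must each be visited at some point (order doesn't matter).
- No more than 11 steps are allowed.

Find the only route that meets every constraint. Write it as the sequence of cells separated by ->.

Any route must reach C and W and still end at J within 11 moves, so the order of the required stops is forced.
Route from L: 2× up (reaching B), right to C, 4× down (reaching V), right to W, 3× up (reaching J) — 11 moves in all.
Check: all required cells visited; 11 ≤ 11 moves.

L -> H -> B -> C -> I -> M -> Q -> V -> W -> R -> N -> J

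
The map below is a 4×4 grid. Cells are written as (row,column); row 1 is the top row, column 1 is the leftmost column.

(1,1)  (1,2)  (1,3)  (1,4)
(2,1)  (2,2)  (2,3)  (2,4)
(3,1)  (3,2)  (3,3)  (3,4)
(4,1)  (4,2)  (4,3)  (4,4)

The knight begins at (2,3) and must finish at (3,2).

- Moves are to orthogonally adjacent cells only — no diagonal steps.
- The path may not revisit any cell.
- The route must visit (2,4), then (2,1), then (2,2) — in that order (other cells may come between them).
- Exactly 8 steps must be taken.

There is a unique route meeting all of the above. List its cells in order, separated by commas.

The waypoints must appear in the order (2,4), (2,1), (2,2), with no cell reused.
Route from (2,3): right 1 to (2,4), up 1 to (1,4), left 3 to (1,1), down 1 to (2,1), right 1 to (2,2), down 1 to (3,2) — 8 moves in all.
Check: order respected ((2,4) at step 1, (2,1) at step 6, (2,2) at step 7); 8 moves as required.

(2,3), (2,4), (1,4), (1,3), (1,2), (1,1), (2,1), (2,2), (3,2)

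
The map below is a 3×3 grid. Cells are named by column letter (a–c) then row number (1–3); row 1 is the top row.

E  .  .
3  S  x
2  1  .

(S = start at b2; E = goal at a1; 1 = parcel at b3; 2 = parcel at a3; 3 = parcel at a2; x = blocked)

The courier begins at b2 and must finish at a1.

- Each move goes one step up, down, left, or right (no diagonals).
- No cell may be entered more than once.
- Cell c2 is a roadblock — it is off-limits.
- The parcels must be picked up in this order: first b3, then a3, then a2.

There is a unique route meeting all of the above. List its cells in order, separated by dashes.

The waypoints must appear in the order b3, a3, a2, with no cell reused.
Route from b2: down to b3, left to a3, 2× up (reaching a1) — 4 moves in all.
Check: order respected (1 at step 1, 2 at step 2, 3 at step 3).

b2 - b3 - a3 - a2 - a1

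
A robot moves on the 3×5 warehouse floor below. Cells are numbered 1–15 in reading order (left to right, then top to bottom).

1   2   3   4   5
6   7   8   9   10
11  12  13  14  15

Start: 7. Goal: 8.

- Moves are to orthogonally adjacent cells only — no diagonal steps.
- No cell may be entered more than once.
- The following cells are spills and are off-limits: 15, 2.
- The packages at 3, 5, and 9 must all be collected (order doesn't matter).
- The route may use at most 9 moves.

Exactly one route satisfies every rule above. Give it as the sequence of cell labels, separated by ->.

Any route must reach 3, 5, and 9 and still end at 8 within 9 moves, so the order of the required stops is forced.
Route from 7: down 1 to 12, right 2 to 14, up 1 to 9, right 1 to 10, up 1 to 5, left 2 to 3, down 1 to 8 — 9 moves in all.
Check: all required cells visited; 9 ≤ 9 moves.

7 -> 12 -> 13 -> 14 -> 9 -> 10 -> 5 -> 4 -> 3 -> 8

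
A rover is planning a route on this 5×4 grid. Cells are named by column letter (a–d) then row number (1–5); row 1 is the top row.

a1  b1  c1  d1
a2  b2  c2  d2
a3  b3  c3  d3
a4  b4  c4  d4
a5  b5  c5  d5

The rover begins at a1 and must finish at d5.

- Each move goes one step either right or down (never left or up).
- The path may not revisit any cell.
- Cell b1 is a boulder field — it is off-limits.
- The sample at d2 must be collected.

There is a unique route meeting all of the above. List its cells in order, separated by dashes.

Moves only go right or down, so the column and row indices never decrease.
Route from a1: down to a2, 3× right (reaching d2), 3× down (reaching d5) — 7 moves in all.
Check: all required cells visited.

a1 - a2 - b2 - c2 - d2 - d3 - d4 - d5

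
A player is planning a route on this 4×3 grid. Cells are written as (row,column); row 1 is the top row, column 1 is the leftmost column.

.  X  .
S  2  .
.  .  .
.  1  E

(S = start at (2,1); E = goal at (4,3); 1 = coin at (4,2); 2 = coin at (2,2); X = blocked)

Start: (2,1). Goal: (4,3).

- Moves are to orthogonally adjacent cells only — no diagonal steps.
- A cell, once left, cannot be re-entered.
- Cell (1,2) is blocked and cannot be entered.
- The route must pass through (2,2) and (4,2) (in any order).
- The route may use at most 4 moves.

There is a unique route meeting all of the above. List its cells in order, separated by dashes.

The budget equals the shortest possible length, so every move has to be on a shortest route through the required cells.
Route from (2,1): right 1 to (2,2), down 2 to (4,2), right 1 to (4,3) — 4 moves in all.
Check: all required cells visited; 4 ≤ 4 moves.

(2,1) - (2,2) - (3,2) - (4,2) - (4,3)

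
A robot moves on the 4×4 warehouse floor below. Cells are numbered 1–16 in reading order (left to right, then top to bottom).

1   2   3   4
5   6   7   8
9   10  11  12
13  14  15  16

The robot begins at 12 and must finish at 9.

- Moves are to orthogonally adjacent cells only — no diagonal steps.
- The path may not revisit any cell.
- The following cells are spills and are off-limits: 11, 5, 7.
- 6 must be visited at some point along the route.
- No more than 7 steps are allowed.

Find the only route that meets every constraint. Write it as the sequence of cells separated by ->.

Any route must reach 6 and still end at 9 within 7 moves, so the order of the required stops is forced.
Route from 12: 2× up (reaching 4), 2× left (reaching 2), 2× down (reaching 10), left to 9 — 7 moves in all.
Check: all required cells visited; 7 ≤ 7 moves.

12 -> 8 -> 4 -> 3 -> 2 -> 6 -> 10 -> 9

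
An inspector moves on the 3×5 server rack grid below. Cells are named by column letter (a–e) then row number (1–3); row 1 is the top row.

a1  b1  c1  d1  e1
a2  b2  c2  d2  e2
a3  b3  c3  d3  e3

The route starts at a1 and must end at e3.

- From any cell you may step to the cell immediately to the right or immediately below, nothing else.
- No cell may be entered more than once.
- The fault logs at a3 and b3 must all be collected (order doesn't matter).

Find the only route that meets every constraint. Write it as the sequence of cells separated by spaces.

a1 a2 a3 b3 c3 d3 e3

Moves only go right or down, so the column and row indices never decrease.
Route from a1: 2× down (reaching a3), 4× right (reaching e3) — 6 moves in all.
Check: all required cells visited.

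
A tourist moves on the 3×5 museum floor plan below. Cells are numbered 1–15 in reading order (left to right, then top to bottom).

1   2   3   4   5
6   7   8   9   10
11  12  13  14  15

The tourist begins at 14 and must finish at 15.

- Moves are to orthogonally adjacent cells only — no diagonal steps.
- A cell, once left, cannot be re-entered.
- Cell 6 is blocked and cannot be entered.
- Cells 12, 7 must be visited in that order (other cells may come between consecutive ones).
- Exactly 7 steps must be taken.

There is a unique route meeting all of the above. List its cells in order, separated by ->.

14 -> 13 -> 12 -> 7 -> 8 -> 9 -> 10 -> 15

The waypoints must appear in the order 12, 7, with no cell reused.
Route from 14: left 2 to 12, up 1 to 7, right 3 to 10, down 1 to 15 — 7 moves in all.
Check: order respected (12 at step 2, 7 at step 3); 7 moves as required.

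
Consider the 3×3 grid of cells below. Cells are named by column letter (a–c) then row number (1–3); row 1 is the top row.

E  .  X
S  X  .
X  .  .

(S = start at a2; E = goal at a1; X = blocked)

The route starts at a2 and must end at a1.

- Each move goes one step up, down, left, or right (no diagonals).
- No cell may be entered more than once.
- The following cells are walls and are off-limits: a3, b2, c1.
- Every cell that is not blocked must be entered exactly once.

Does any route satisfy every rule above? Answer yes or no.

Cell b1 has only one open neighbour but is neither the start nor the goal, so a Hamiltonian route would have to both enter and leave it through the same neighbour — impossible without revisiting.

no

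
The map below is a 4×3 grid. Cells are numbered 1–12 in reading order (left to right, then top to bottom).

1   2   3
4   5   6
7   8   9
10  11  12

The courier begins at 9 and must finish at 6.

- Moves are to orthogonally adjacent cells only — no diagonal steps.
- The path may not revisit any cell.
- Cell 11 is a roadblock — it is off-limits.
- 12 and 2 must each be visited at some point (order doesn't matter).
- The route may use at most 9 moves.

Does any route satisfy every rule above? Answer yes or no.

12 must be visited but has only one open neighbour (9), and it is neither the start nor the goal — the route would have to enter and leave through 9, re-entering it.

no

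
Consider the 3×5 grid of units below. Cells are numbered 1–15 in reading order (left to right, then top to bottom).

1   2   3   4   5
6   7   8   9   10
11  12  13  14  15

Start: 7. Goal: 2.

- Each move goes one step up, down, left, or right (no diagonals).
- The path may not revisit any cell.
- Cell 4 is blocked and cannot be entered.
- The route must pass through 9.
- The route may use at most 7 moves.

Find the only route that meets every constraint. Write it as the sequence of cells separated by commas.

7, 12, 13, 14, 9, 8, 3, 2

The 7-move cap with required stops at 9 leaves no slack for detours.
Route from 7: down to 12, 2× right (reaching 14), up to 9, left to 8, up to 3, left to 2 — 7 moves in all.
Check: all required cells visited; 7 ≤ 7 moves.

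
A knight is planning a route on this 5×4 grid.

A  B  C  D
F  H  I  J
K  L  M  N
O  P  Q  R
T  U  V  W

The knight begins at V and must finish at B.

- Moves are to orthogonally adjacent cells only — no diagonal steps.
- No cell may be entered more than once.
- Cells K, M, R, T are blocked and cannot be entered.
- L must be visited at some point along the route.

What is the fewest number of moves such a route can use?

5

Any route passes through L somewhere between V and B. Summing Manhattan distances along the two legs (V → L → B) gives a lower bound of 3 + 2 = 5 moves.
A route of 5 moves achieves this: V → Q → P → L → H → B.
Since 5 matches the lower bound, it is optimal.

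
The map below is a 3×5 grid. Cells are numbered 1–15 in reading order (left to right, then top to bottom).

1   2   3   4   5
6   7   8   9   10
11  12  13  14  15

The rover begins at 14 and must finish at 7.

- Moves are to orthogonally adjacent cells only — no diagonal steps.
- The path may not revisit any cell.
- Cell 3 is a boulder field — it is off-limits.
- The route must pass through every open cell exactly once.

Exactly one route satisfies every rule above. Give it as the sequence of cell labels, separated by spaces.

Need to visit all 14 open cells exactly once, starting at 14 and ending at 7.
Route from 14: right 1 to 15, up 2 to 5, left 1 to 4, down 1 to 9, left 1 to 8, down 1 to 13, left 2 to 11, up 2 to 1, right 1 to 2, down 1 to 7 — 13 moves in all.
Check: all 14 open cells covered.

14 15 10 5 4 9 8 13 12 11 6 1 2 7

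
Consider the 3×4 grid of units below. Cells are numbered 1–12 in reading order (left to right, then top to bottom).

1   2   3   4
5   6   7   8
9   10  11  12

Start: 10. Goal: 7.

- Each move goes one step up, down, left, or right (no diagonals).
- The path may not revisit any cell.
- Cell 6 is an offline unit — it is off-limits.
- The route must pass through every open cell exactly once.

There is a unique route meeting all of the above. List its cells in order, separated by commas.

Need to visit all 11 open cells exactly once, starting at 10 and ending at 7.
Cell 2 has only two open neighbours (1 and 3), so the path must pass straight through it: one of those is the cell it's entered from and the other is where it exits.
Route from 10: left 1 to 9, up 2 to 1, right 3 to 4, down 2 to 12, left 1 to 11, up 1 to 7 — 10 moves in all.
Check: all 11 open cells covered.

10, 9, 5, 1, 2, 3, 4, 8, 12, 11, 7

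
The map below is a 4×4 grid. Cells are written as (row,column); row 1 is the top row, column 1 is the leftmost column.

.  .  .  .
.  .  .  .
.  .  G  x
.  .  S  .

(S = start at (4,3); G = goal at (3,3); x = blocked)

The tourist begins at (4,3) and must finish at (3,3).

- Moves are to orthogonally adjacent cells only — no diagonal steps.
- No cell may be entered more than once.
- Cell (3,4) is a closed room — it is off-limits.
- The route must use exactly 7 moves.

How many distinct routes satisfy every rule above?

Need simple routes of exactly 7 moves from (4,3) to (3,3) (Manhattan distance 1, so 3 moves are spent on a detour and 3 undoing it).
Enumerating: (4,3) (4,2) (3,2) (2,2) (1,2) (1,3) (2,3) (3,3) | (4,3) (4,2) (3,2) (3,1) (2,1) (2,2) (2,3) (3,3) | (4,3) (4,2) (4,1) (3,1) (2,1) (2,2) (3,2) (3,3) | (4,3) (4,2) (4,1) (3,1) (2,1) (2,2) (2,3) (3,3) | (4,3) (4,2) (4,1) (3,1) (3,2) (2,2) (2,3) (3,3).
That gives 5 routes.

5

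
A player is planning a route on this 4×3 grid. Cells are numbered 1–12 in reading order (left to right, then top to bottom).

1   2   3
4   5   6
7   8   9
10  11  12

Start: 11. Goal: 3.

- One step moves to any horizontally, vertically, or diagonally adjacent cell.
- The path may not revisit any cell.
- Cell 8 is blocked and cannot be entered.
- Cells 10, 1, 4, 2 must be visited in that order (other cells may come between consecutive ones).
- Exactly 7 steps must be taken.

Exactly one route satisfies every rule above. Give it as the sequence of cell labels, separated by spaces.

11 10 7 5 1 4 2 3

The waypoints must appear in the order 10, 1, 4, 2, with no cell reused.
Route from 11: left to 10, up to 7, up-right to 5, up-left to 1, down to 4, up-right to 2, right to 3 — 7 moves in all.
Check: order respected (10 at step 1, 1 at step 4, 4 at step 5, 2 at step 6); 7 moves as required.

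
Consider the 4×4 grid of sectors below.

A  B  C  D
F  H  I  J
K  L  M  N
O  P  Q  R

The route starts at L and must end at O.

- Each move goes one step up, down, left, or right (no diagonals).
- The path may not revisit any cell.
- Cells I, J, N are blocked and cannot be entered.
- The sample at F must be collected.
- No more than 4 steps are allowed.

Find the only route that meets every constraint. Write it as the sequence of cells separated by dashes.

Any route must reach F and still end at O within 4 moves, so the order of the required stops is forced.
Route from L: up 1 to H, left 1 to F, down 2 to O — 4 moves in all.
Check: all required cells visited; 4 ≤ 4 moves.

L - H - F - K - O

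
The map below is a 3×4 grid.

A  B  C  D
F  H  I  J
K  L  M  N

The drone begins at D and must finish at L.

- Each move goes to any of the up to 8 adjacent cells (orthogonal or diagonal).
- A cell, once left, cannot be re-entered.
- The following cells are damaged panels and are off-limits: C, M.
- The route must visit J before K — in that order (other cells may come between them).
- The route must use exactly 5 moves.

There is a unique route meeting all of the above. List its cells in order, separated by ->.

The waypoints must appear in the order J, K, with no cell reused.
Route from D: down 1 to J, left 2 to H, down-left 1 to K, right 1 to L — 5 moves in all.
Check: order respected (J at step 1, K at step 4); 5 moves as required.

D -> J -> I -> H -> K -> L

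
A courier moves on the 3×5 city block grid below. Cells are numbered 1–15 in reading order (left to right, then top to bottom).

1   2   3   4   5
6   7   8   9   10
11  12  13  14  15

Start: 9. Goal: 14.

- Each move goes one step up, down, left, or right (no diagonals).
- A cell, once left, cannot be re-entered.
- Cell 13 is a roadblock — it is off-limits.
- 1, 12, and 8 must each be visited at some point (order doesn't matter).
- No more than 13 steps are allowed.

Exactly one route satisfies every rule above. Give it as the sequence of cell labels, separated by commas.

9, 8, 7, 12, 11, 6, 1, 2, 3, 4, 5, 10, 15, 14

Any route must reach 1, 12, and 8 and still end at 14 within 13 moves, so the order of the required stops is forced.
Route from 9: left 2 to 7, down 1 to 12, left 1 to 11, up 2 to 1, right 4 to 5, down 2 to 15, left 1 to 14 — 13 moves in all.
Check: all required cells visited; 13 ≤ 13 moves.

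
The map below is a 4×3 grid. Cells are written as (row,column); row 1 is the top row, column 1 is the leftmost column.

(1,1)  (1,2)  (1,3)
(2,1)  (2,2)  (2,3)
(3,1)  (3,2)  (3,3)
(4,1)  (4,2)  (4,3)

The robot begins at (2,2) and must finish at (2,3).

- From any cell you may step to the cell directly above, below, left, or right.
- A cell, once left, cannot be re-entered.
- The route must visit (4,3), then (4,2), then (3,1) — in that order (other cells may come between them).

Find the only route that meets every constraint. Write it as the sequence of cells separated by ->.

The waypoints must appear in the order (4,3), (4,2), (3,1), with no cell reused.
Route from (2,2): down 1 to (3,2), right 1 to (3,3), down 1 to (4,3), left 2 to (4,1), up 3 to (1,1), right 2 to (1,3), down 1 to (2,3) — 11 moves in all.
Check: order respected ((4,3) at step 3, (4,2) at step 4, (3,1) at step 6).

(2,2) -> (3,2) -> (3,3) -> (4,3) -> (4,2) -> (4,1) -> (3,1) -> (2,1) -> (1,1) -> (1,2) -> (1,3) -> (2,3)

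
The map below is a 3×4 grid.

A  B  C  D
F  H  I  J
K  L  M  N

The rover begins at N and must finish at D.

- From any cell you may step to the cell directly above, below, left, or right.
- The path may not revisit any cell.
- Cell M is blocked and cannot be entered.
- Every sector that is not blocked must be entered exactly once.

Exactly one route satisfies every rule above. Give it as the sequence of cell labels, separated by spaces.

Need to visit all 11 open cells exactly once, starting at N and ending at D.
Cell L has only two open neighbours (H and K), so the path must pass straight through it: one of those is the cell it's entered from and the other is where it exits.
Route from N: up 1 to J, left 2 to H, down 1 to L, left 1 to K, up 2 to A, right 3 to D — 10 moves in all.
Check: all 11 open cells covered.

N J I H L K F A B C D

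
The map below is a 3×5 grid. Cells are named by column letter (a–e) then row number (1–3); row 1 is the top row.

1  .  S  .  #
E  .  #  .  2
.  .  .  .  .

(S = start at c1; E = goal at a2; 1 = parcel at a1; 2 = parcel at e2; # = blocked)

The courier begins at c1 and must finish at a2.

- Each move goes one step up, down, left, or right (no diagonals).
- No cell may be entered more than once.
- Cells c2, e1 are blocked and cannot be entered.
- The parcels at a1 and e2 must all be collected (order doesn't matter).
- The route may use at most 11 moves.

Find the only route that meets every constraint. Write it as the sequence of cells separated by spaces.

The budget equals the shortest possible length, so every move has to be on a shortest route through the required cells.
Route from c1: right to d1, down to d2, right to e2, down to e3, 3× left (reaching b3), 2× up (reaching b1), left to a1, down to a2 — 11 moves in all.
Check: all required cells visited; 11 ≤ 11 moves.

c1 d1 d2 e2 e3 d3 c3 b3 b2 b1 a1 a2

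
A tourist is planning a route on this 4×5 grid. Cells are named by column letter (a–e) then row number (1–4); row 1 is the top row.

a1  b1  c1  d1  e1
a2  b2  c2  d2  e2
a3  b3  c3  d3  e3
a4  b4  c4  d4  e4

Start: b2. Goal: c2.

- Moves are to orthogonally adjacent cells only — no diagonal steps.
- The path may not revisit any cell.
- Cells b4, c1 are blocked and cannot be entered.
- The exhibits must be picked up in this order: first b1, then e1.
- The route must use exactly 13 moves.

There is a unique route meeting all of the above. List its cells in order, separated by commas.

b2, b1, a1, a2, a3, b3, c3, d3, e3, e2, e1, d1, d2, c2

The waypoints must appear in the order b1, e1, with no cell reused.
Route from b2: up 1 to b1, left 1 to a1, down 2 to a3, right 4 to e3, up 2 to e1, left 1 to d1, down 1 to d2, left 1 to c2 — 13 moves in all.
Check: order respected (b1 at step 1, e1 at step 10); 13 moves as required.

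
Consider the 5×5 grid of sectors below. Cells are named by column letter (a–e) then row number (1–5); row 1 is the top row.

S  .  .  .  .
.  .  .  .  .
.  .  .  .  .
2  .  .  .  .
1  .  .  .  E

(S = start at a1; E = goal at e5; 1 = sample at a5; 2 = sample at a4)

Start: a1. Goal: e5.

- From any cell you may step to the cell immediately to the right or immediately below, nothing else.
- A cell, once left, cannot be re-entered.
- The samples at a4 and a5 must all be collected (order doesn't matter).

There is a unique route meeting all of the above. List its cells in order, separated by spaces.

Moves only go right or down, so the column and row indices never decrease.
Route from a1: 4× down (reaching a5), 4× right (reaching e5) — 8 moves in all.
Check: all required cells visited.

a1 a2 a3 a4 a5 b5 c5 d5 e5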